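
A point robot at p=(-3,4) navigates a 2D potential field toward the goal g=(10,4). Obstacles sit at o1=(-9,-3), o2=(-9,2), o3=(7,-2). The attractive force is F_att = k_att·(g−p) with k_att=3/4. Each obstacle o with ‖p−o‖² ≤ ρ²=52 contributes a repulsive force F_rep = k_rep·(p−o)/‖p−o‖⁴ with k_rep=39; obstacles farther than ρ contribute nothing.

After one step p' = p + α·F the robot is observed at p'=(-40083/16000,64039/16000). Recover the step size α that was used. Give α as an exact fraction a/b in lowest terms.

F_att = 3/4·(g−p) = 3/4·(13,0) = (9.7500,0.0000)
o1: d²=85 > ρ²=52 → inactive
o2: d²=40 ≤ ρ²=52; F_rep = 39·(6,2)/40² = (0.1462,0.0488)
o3: d²=136 > ρ²=52 → inactive
F = F_att + ΣF_rep = (9.8963,0.0488)
Δp = p'−p = (0.4948,0.0024); α = Δx/Fx = (7917/16000) / (7917/800) = 1/20
check: Δy/Fy = (39/16000) / (39/800) = 1/20 ✓

α = 1/20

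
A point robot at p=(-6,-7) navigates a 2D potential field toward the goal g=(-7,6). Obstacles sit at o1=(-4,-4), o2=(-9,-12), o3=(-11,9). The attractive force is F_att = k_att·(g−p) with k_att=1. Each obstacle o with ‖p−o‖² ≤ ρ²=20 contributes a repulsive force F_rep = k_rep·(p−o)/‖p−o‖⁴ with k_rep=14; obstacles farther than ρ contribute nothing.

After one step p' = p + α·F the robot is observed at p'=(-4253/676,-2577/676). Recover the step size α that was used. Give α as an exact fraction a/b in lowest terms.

α = 1/4

F_att = 1·(g−p) = 1·(-1,13) = (-1.0000,13.0000)
o1: d²=13 ≤ ρ²=20; F_rep = 14·(-2,-3)/13² = (-0.1657,-0.2485)
o2: d²=34 > ρ²=20 → inactive
o3: d²=281 > ρ²=20 → inactive
F = F_att + ΣF_rep = (-1.1657,12.7515)
Δp = p'−p = (-0.2914,3.1879); α = Δx/Fx = (-197/676) / (-197/169) = 1/4
check: Δy/Fy = (2155/676) / (2155/169) = 1/4 ✓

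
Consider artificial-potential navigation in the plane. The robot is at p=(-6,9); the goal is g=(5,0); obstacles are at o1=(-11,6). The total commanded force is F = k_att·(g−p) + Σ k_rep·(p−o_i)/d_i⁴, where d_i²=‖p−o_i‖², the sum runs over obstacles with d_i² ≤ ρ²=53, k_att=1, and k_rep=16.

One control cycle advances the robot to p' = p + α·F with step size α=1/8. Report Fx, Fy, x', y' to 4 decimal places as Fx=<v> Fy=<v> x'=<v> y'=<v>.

F_att = 1·(g−p) = 1·(11,-9) = (11.0000,-9.0000)
o1: d²=34 ≤ ρ²=53; F_rep = 16·(5,3)/34² = (0.0692,0.0415)
F = F_att + ΣF_rep = (11.0692,-8.9585)
p' = p + 1/8·F = (-4.6163,7.8802)

Fx=11.0692 Fy=-8.9585 x'=-4.6163 y'=7.8802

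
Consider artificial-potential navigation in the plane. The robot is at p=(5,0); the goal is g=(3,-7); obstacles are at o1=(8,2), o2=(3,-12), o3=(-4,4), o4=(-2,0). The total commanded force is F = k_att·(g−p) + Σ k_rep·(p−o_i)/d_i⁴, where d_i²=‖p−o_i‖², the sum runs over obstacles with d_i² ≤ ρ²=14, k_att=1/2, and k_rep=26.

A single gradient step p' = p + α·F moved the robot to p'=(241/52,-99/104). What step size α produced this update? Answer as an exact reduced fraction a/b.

α = 1/4

F_att = 1/2·(g−p) = 1/2·(-2,-7) = (-1.0000,-3.5000)
o1: d²=13 ≤ ρ²=14; F_rep = 26·(-3,-2)/13² = (-0.4615,-0.3077)
o2: d²=148 > ρ²=14 → inactive
o3: d²=97 > ρ²=14 → inactive
o4: d²=49 > ρ²=14 → inactive
F = F_att + ΣF_rep = (-1.4615,-3.8077)
Δp = p'−p = (-0.3654,-0.9519); α = Δx/Fx = (-19/52) / (-19/13) = 1/4
check: Δy/Fy = (-99/104) / (-99/26) = 1/4 ✓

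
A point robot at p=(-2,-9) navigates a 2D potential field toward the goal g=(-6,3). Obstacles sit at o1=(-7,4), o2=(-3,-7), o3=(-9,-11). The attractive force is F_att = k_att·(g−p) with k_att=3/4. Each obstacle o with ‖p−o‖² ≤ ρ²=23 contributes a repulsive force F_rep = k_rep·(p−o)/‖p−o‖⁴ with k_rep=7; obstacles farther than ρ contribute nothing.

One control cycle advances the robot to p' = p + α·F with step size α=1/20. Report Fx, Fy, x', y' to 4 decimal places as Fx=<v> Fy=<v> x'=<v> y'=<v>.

Fx=-2.7200 Fy=8.4400 x'=-2.1360 y'=-8.5780

F_att = 3/4·(g−p) = 3/4·(-4,12) = (-3.0000,9.0000)
o1: d²=194 > ρ²=23 → inactive
o2: d²=5 ≤ ρ²=23; F_rep = 7·(1,-2)/5² = (0.2800,-0.5600)
o3: d²=53 > ρ²=23 → inactive
F = F_att + ΣF_rep = (-2.7200,8.4400)
p' = p + 1/20·F = (-2.1360,-8.5780)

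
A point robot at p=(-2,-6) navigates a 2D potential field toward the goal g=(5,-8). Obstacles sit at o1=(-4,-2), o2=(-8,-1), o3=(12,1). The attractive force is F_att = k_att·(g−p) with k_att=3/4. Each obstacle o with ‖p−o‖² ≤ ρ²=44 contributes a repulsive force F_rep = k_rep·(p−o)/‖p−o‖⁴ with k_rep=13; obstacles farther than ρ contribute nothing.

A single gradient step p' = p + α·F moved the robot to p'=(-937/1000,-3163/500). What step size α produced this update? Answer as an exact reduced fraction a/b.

α = 1/5

F_att = 3/4·(g−p) = 3/4·(7,-2) = (5.2500,-1.5000)
o1: d²=20 ≤ ρ²=44; F_rep = 13·(2,-4)/20² = (0.0650,-0.1300)
o2: d²=61 > ρ²=44 → inactive
o3: d²=245 > ρ²=44 → inactive
F = F_att + ΣF_rep = (5.3150,-1.6300)
Δp = p'−p = (1.0630,-0.3260); α = Δx/Fx = (1063/1000) / (1063/200) = 1/5
check: Δy/Fy = (-163/500) / (-163/100) = 1/5 ✓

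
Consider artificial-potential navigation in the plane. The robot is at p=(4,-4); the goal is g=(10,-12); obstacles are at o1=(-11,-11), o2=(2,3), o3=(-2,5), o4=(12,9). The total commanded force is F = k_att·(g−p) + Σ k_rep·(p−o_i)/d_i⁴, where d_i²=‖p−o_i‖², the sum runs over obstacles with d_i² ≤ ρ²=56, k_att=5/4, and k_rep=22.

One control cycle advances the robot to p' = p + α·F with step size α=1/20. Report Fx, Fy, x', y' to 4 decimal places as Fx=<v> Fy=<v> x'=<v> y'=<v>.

Fx=7.5157 Fy=-10.0548 x'=4.3758 y'=-4.5027

F_att = 5/4·(g−p) = 5/4·(6,-8) = (7.5000,-10.0000)
o1: d²=274 > ρ²=56 → inactive
o2: d²=53 ≤ ρ²=56; F_rep = 22·(2,-7)/53² = (0.0157,-0.0548)
o3: d²=117 > ρ²=56 → inactive
o4: d²=233 > ρ²=56 → inactive
F = F_att + ΣF_rep = (7.5157,-10.0548)
p' = p + 1/20·F = (4.3758,-4.5027)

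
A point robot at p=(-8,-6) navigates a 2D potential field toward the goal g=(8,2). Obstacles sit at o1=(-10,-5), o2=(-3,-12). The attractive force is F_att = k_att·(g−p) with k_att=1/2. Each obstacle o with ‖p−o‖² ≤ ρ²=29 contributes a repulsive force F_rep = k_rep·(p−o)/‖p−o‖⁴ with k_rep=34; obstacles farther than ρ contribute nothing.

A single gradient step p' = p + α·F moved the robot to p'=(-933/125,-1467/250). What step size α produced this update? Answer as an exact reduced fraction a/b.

α = 1/20

F_att = 1/2·(g−p) = 1/2·(16,8) = (8.0000,4.0000)
o1: d²=5 ≤ ρ²=29; F_rep = 34·(2,-1)/5² = (2.7200,-1.3600)
o2: d²=61 > ρ²=29 → inactive
F = F_att + ΣF_rep = (10.7200,2.6400)
Δp = p'−p = (0.5360,0.1320); α = Δx/Fx = (67/125) / (268/25) = 1/20
check: Δy/Fy = (33/250) / (66/25) = 1/20 ✓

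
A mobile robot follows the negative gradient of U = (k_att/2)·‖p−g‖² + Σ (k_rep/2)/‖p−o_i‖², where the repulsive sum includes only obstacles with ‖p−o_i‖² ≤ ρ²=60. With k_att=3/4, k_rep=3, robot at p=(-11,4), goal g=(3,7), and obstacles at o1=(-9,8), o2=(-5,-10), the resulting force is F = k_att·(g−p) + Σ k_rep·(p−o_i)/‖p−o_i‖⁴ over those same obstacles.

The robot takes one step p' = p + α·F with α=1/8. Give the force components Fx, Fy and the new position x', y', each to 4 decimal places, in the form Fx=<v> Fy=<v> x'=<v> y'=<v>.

F_att = 3/4·(g−p) = 3/4·(14,3) = (10.5000,2.2500)
o1: d²=20 ≤ ρ²=60; F_rep = 3·(-2,-4)/20² = (-0.0150,-0.0300)
o2: d²=232 > ρ²=60 → inactive
F = F_att + ΣF_rep = (10.4850,2.2200)
p' = p + 1/8·F = (-9.6894,4.2775)

Fx=10.4850 Fy=2.2200 x'=-9.6894 y'=4.2775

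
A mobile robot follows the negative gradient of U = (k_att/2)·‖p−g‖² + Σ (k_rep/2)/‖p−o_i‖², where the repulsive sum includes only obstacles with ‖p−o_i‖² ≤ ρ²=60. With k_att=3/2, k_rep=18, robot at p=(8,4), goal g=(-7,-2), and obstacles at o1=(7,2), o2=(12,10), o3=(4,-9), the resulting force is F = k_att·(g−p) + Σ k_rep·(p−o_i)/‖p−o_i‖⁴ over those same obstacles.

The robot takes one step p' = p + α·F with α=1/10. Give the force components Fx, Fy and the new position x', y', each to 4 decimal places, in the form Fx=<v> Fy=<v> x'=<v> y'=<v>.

F_att = 3/2·(g−p) = 3/2·(-15,-6) = (-22.5000,-9.0000)
o1: d²=5 ≤ ρ²=60; F_rep = 18·(1,2)/5² = (0.7200,1.4400)
o2: d²=52 ≤ ρ²=60; F_rep = 18·(-4,-6)/52² = (-0.0266,-0.0399)
o3: d²=185 > ρ²=60 → inactive
F = F_att + ΣF_rep = (-21.8066,-7.5999)
p' = p + 1/10·F = (5.8193,3.2400)

Fx=-21.8066 Fy=-7.5999 x'=5.8193 y'=3.2400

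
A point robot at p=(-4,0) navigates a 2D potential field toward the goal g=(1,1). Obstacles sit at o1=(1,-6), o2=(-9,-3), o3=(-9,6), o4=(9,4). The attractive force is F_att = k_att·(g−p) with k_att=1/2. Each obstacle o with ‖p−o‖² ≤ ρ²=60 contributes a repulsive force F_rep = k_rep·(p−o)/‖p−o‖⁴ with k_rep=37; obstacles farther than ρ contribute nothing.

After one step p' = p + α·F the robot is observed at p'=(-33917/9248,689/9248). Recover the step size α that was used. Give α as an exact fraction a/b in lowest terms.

F_att = 1/2·(g−p) = 1/2·(5,1) = (2.5000,0.5000)
o1: d²=61 > ρ²=60 → inactive
o2: d²=34 ≤ ρ²=60; F_rep = 37·(5,3)/34² = (0.1600,0.0960)
o3: d²=61 > ρ²=60 → inactive
o4: d²=185 > ρ²=60 → inactive
F = F_att + ΣF_rep = (2.6600,0.5960)
Δp = p'−p = (0.3325,0.0745); α = Δx/Fx = (3075/9248) / (3075/1156) = 1/8
check: Δy/Fy = (689/9248) / (689/1156) = 1/8 ✓

α = 1/8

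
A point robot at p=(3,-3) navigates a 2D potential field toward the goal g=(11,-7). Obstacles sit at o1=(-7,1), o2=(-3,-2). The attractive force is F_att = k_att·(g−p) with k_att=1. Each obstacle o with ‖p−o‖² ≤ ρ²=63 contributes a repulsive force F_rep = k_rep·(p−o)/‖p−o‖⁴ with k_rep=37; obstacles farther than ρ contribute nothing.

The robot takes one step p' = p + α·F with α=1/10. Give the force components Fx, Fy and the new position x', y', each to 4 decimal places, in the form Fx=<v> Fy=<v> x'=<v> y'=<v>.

Fx=8.1622 Fy=-4.0270 x'=3.8162 y'=-3.4027

F_att = 1·(g−p) = 1·(8,-4) = (8.0000,-4.0000)
o1: d²=116 > ρ²=63 → inactive
o2: d²=37 ≤ ρ²=63; F_rep = 37·(6,-1)/37² = (0.1622,-0.0270)
F = F_att + ΣF_rep = (8.1622,-4.0270)
p' = p + 1/10·F = (3.8162,-3.4027)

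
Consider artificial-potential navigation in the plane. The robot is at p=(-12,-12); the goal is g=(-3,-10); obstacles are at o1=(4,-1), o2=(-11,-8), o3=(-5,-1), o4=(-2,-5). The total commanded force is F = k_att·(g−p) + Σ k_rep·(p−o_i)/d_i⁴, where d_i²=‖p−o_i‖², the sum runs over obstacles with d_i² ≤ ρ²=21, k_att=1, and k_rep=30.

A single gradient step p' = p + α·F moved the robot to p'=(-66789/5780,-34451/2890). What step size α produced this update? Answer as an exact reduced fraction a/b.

α = 1/20

F_att = 1·(g−p) = 1·(9,2) = (9.0000,2.0000)
o1: d²=377 > ρ²=21 → inactive
o2: d²=17 ≤ ρ²=21; F_rep = 30·(-1,-4)/17² = (-0.1038,-0.4152)
o3: d²=170 > ρ²=21 → inactive
o4: d²=149 > ρ²=21 → inactive
F = F_att + ΣF_rep = (8.8962,1.5848)
Δp = p'−p = (0.4448,0.0792); α = Δx/Fx = (2571/5780) / (2571/289) = 1/20
check: Δy/Fy = (229/2890) / (458/289) = 1/20 ✓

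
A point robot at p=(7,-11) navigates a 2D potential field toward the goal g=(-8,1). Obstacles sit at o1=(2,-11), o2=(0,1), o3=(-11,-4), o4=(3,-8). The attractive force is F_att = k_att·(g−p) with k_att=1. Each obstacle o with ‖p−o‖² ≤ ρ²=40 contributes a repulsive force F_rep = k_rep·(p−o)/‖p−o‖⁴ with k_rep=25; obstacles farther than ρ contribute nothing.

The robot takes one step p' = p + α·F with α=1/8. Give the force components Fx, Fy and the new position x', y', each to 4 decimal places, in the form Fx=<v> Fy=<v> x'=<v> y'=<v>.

F_att = 1·(g−p) = 1·(-15,12) = (-15.0000,12.0000)
o1: d²=25 ≤ ρ²=40; F_rep = 25·(5,0)/25² = (0.2000,0.0000)
o2: d²=193 > ρ²=40 → inactive
o3: d²=373 > ρ²=40 → inactive
o4: d²=25 ≤ ρ²=40; F_rep = 25·(4,-3)/25² = (0.1600,-0.1200)
F = F_att + ΣF_rep = (-14.6400,11.8800)
p' = p + 1/8·F = (5.1700,-9.5150)

Fx=-14.6400 Fy=11.8800 x'=5.1700 y'=-9.5150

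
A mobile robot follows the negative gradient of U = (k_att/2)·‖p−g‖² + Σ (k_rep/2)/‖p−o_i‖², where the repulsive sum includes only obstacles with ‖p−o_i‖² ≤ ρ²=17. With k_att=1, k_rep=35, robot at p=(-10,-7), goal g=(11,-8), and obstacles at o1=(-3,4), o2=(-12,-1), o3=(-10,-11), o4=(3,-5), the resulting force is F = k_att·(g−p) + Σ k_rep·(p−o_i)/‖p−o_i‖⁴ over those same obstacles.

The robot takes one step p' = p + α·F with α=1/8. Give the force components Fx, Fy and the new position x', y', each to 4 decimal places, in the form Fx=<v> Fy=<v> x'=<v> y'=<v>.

F_att = 1·(g−p) = 1·(21,-1) = (21.0000,-1.0000)
o1: d²=170 > ρ²=17 → inactive
o2: d²=40 > ρ²=17 → inactive
o3: d²=16 ≤ ρ²=17; F_rep = 35·(0,4)/16² = (0.0000,0.5469)
o4: d²=173 > ρ²=17 → inactive
F = F_att + ΣF_rep = (21.0000,-0.4531)
p' = p + 1/8·F = (-7.3750,-7.0566)

Fx=21.0000 Fy=-0.4531 x'=-7.3750 y'=-7.0566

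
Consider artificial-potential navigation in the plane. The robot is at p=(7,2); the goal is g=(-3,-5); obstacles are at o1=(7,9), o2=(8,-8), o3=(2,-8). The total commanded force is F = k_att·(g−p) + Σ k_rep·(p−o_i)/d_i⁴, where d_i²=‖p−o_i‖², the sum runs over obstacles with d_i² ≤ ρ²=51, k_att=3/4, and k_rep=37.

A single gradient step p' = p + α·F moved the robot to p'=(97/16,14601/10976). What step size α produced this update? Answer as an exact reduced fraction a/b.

F_att = 3/4·(g−p) = 3/4·(-10,-7) = (-7.5000,-5.2500)
o1: d²=49 ≤ ρ²=51; F_rep = 37·(0,-7)/49² = (0.0000,-0.1079)
o2: d²=101 > ρ²=51 → inactive
o3: d²=125 > ρ²=51 → inactive
F = F_att + ΣF_rep = (-7.5000,-5.3579)
Δp = p'−p = (-0.9375,-0.6697); α = Δx/Fx = (-15/16) / (-15/2) = 1/8
check: Δy/Fy = (-7351/10976) / (-7351/1372) = 1/8 ✓

α = 1/8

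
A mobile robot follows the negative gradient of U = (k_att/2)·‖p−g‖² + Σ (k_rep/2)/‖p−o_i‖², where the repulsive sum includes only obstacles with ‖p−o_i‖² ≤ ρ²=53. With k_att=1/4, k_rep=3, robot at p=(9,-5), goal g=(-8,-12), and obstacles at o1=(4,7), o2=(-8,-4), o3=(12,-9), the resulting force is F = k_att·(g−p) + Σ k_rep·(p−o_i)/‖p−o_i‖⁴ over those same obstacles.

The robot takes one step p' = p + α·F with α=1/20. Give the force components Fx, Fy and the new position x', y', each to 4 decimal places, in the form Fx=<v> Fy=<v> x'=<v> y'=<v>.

Fx=-4.2644 Fy=-1.7308 x'=8.7868 y'=-5.0865

F_att = 1/4·(g−p) = 1/4·(-17,-7) = (-4.2500,-1.7500)
o1: d²=169 > ρ²=53 → inactive
o2: d²=290 > ρ²=53 → inactive
o3: d²=25 ≤ ρ²=53; F_rep = 3·(-3,4)/25² = (-0.0144,0.0192)
F = F_att + ΣF_rep = (-4.2644,-1.7308)
p' = p + 1/20·F = (8.7868,-5.0865)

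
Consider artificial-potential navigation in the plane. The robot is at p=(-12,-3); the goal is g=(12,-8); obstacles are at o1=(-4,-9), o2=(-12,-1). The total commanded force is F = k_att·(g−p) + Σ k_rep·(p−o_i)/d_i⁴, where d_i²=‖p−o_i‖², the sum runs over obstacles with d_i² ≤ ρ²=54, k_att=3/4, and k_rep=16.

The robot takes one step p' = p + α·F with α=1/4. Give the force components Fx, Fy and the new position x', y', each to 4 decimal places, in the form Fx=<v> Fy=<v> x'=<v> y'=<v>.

F_att = 3/4·(g−p) = 3/4·(24,-5) = (18.0000,-3.7500)
o1: d²=100 > ρ²=54 → inactive
o2: d²=4 ≤ ρ²=54; F_rep = 16·(0,-2)/4² = (0.0000,-2.0000)
F = F_att + ΣF_rep = (18.0000,-5.7500)
p' = p + 1/4·F = (-7.5000,-4.4375)

Fx=18.0000 Fy=-5.7500 x'=-7.5000 y'=-4.4375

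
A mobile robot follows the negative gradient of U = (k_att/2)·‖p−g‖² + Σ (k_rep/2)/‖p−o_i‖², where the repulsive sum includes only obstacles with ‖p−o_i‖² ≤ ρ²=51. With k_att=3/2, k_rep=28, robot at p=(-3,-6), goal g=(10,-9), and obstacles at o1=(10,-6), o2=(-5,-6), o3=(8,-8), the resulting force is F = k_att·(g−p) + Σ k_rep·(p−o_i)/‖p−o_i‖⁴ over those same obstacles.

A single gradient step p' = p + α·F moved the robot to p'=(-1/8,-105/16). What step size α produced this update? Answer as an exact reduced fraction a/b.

α = 1/8

F_att = 3/2·(g−p) = 3/2·(13,-3) = (19.5000,-4.5000)
o1: d²=169 > ρ²=51 → inactive
o2: d²=4 ≤ ρ²=51; F_rep = 28·(2,0)/4² = (3.5000,0.0000)
o3: d²=125 > ρ²=51 → inactive
F = F_att + ΣF_rep = (23.0000,-4.5000)
Δp = p'−p = (2.8750,-0.5625); α = Δx/Fx = (23/8) / (23) = 1/8
check: Δy/Fy = (-9/16) / (-9/2) = 1/8 ✓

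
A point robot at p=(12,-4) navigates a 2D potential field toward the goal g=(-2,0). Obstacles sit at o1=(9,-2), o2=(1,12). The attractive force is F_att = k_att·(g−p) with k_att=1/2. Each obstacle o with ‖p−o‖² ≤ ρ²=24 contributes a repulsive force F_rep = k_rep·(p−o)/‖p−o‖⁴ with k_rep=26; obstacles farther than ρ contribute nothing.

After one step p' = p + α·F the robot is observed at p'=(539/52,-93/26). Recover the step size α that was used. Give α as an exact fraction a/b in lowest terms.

α = 1/4

F_att = 1/2·(g−p) = 1/2·(-14,4) = (-7.0000,2.0000)
o1: d²=13 ≤ ρ²=24; F_rep = 26·(3,-2)/13² = (0.4615,-0.3077)
o2: d²=377 > ρ²=24 → inactive
F = F_att + ΣF_rep = (-6.5385,1.6923)
Δp = p'−p = (-1.6346,0.4231); α = Δx/Fx = (-85/52) / (-85/13) = 1/4
check: Δy/Fy = (11/26) / (22/13) = 1/4 ✓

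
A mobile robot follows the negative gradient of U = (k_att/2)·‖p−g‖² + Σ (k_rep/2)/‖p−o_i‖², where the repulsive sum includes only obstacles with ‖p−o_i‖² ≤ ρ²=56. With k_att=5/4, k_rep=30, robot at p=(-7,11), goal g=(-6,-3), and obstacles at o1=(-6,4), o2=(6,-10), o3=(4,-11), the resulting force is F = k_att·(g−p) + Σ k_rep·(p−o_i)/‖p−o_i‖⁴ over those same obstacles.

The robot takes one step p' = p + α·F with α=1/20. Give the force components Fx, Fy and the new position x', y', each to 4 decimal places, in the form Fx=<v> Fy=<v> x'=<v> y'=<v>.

F_att = 5/4·(g−p) = 5/4·(1,-14) = (1.2500,-17.5000)
o1: d²=50 ≤ ρ²=56; F_rep = 30·(-1,7)/50² = (-0.0120,0.0840)
o2: d²=610 > ρ²=56 → inactive
o3: d²=605 > ρ²=56 → inactive
F = F_att + ΣF_rep = (1.2380,-17.4160)
p' = p + 1/20·F = (-6.9381,10.1292)

Fx=1.2380 Fy=-17.4160 x'=-6.9381 y'=10.1292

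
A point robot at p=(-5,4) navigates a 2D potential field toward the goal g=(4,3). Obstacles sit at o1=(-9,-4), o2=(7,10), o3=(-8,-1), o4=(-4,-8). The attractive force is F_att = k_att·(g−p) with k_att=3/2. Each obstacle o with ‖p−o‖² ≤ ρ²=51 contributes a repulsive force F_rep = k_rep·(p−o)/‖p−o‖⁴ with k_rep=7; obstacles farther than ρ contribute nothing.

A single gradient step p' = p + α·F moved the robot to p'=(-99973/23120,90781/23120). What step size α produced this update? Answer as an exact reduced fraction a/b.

α = 1/20

F_att = 3/2·(g−p) = 3/2·(9,-1) = (13.5000,-1.5000)
o1: d²=80 > ρ²=51 → inactive
o2: d²=180 > ρ²=51 → inactive
o3: d²=34 ≤ ρ²=51; F_rep = 7·(3,5)/34² = (0.0182,0.0303)
o4: d²=145 > ρ²=51 → inactive
F = F_att + ΣF_rep = (13.5182,-1.4697)
Δp = p'−p = (0.6759,-0.0735); α = Δx/Fx = (15627/23120) / (15627/1156) = 1/20
check: Δy/Fy = (-1699/23120) / (-1699/1156) = 1/20 ✓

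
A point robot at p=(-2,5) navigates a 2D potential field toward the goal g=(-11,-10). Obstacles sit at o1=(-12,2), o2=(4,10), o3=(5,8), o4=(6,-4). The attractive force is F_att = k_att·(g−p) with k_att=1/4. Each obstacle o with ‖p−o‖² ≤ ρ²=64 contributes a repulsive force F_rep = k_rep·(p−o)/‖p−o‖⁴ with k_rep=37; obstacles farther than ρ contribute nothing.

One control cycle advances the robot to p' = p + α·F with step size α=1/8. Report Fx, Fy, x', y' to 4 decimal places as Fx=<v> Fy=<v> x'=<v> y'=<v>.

Fx=-2.3867 Fy=-3.8327 x'=-2.2983 y'=4.5209

F_att = 1/4·(g−p) = 1/4·(-9,-15) = (-2.2500,-3.7500)
o1: d²=109 > ρ²=64 → inactive
o2: d²=61 ≤ ρ²=64; F_rep = 37·(-6,-5)/61² = (-0.0597,-0.0497)
o3: d²=58 ≤ ρ²=64; F_rep = 37·(-7,-3)/58² = (-0.0770,-0.0330)
o4: d²=145 > ρ²=64 → inactive
F = F_att + ΣF_rep = (-2.3867,-3.8327)
p' = p + 1/8·F = (-2.2983,4.5209)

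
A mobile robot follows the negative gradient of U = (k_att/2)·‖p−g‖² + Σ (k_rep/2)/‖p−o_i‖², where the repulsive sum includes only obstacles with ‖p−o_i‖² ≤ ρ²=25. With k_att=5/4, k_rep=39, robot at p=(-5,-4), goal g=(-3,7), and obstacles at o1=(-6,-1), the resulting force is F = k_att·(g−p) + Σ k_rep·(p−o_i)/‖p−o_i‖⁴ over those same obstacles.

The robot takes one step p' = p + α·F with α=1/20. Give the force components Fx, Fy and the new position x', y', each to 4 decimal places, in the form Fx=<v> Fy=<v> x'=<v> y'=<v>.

F_att = 5/4·(g−p) = 5/4·(2,11) = (2.5000,13.7500)
o1: d²=10 ≤ ρ²=25; F_rep = 39·(1,-3)/10² = (0.3900,-1.1700)
F = F_att + ΣF_rep = (2.8900,12.5800)
p' = p + 1/20·F = (-4.8555,-3.3710)

Fx=2.8900 Fy=12.5800 x'=-4.8555 y'=-3.3710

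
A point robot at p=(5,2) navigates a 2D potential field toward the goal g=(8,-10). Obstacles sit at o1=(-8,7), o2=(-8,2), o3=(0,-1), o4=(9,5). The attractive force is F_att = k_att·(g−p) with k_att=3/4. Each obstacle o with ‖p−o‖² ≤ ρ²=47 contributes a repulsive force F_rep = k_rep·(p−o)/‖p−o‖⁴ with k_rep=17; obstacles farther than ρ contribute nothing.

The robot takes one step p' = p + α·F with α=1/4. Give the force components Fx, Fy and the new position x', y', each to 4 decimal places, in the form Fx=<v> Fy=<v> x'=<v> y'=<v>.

F_att = 3/4·(g−p) = 3/4·(3,-12) = (2.2500,-9.0000)
o1: d²=194 > ρ²=47 → inactive
o2: d²=169 > ρ²=47 → inactive
o3: d²=34 ≤ ρ²=47; F_rep = 17·(5,3)/34² = (0.0735,0.0441)
o4: d²=25 ≤ ρ²=47; F_rep = 17·(-4,-3)/25² = (-0.1088,-0.0816)
F = F_att + ΣF_rep = (2.2147,-9.0375)
p' = p + 1/4·F = (5.5537,-0.2594)

Fx=2.2147 Fy=-9.0375 x'=5.5537 y'=-0.2594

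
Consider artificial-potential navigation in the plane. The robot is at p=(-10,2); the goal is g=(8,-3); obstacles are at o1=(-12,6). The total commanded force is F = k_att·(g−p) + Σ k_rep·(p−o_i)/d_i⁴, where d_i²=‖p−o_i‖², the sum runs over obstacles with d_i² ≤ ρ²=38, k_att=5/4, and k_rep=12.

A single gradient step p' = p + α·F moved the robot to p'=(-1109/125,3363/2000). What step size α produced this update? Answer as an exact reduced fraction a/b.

F_att = 5/4·(g−p) = 5/4·(18,-5) = (22.5000,-6.2500)
o1: d²=20 ≤ ρ²=38; F_rep = 12·(2,-4)/20² = (0.0600,-0.1200)
F = F_att + ΣF_rep = (22.5600,-6.3700)
Δp = p'−p = (1.1280,-0.3185); α = Δx/Fx = (141/125) / (564/25) = 1/20
check: Δy/Fy = (-637/2000) / (-637/100) = 1/20 ✓

α = 1/20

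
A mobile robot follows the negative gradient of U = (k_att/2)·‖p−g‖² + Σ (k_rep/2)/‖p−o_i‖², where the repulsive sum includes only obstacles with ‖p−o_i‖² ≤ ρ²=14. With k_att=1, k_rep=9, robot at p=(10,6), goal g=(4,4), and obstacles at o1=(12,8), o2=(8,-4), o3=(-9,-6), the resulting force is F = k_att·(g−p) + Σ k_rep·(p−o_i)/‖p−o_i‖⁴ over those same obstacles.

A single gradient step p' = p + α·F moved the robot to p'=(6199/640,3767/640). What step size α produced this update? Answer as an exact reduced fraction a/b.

α = 1/20

F_att = 1·(g−p) = 1·(-6,-2) = (-6.0000,-2.0000)
o1: d²=8 ≤ ρ²=14; F_rep = 9·(-2,-2)/8² = (-0.2812,-0.2812)
o2: d²=104 > ρ²=14 → inactive
o3: d²=505 > ρ²=14 → inactive
F = F_att + ΣF_rep = (-6.2812,-2.2812)
Δp = p'−p = (-0.3141,-0.1141); α = Δx/Fx = (-201/640) / (-201/32) = 1/20
check: Δy/Fy = (-73/640) / (-73/32) = 1/20 ✓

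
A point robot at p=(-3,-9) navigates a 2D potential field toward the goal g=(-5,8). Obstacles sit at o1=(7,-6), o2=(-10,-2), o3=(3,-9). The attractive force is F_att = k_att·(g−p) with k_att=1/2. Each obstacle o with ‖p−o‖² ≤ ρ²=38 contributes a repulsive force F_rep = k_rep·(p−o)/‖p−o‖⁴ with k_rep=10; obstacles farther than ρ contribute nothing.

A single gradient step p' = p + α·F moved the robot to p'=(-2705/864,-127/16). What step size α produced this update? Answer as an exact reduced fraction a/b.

F_att = 1/2·(g−p) = 1/2·(-2,17) = (-1.0000,8.5000)
o1: d²=109 > ρ²=38 → inactive
o2: d²=98 > ρ²=38 → inactive
o3: d²=36 ≤ ρ²=38; F_rep = 10·(-6,0)/36² = (-0.0463,0.0000)
F = F_att + ΣF_rep = (-1.0463,8.5000)
Δp = p'−p = (-0.1308,1.0625); α = Δx/Fx = (-113/864) / (-113/108) = 1/8
check: Δy/Fy = (17/16) / (17/2) = 1/8 ✓

α = 1/8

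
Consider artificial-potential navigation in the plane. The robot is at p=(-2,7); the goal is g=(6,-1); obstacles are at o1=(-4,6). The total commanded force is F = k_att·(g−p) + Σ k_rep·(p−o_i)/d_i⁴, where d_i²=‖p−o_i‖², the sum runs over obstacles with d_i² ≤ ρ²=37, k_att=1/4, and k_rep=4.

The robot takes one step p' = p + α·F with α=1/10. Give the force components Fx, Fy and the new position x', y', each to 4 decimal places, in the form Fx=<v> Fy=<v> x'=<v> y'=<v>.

Fx=2.3200 Fy=-1.8400 x'=-1.7680 y'=6.8160

F_att = 1/4·(g−p) = 1/4·(8,-8) = (2.0000,-2.0000)
o1: d²=5 ≤ ρ²=37; F_rep = 4·(2,1)/5² = (0.3200,0.1600)
F = F_att + ΣF_rep = (2.3200,-1.8400)
p' = p + 1/10·F = (-1.7680,6.8160)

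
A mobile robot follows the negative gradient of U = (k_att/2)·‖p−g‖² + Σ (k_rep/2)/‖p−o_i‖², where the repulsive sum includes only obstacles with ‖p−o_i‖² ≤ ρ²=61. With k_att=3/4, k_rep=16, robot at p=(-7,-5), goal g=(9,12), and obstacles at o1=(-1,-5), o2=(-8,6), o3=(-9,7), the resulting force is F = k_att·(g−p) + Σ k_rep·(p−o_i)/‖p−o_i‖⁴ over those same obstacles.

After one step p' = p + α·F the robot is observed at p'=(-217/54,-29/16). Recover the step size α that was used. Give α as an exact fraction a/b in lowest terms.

α = 1/4

F_att = 3/4·(g−p) = 3/4·(16,17) = (12.0000,12.7500)
o1: d²=36 ≤ ρ²=61; F_rep = 16·(-6,0)/36² = (-0.0741,0.0000)
o2: d²=122 > ρ²=61 → inactive
o3: d²=148 > ρ²=61 → inactive
F = F_att + ΣF_rep = (11.9259,12.7500)
Δp = p'−p = (2.9815,3.1875); α = Δx/Fx = (161/54) / (322/27) = 1/4
check: Δy/Fy = (51/16) / (51/4) = 1/4 ✓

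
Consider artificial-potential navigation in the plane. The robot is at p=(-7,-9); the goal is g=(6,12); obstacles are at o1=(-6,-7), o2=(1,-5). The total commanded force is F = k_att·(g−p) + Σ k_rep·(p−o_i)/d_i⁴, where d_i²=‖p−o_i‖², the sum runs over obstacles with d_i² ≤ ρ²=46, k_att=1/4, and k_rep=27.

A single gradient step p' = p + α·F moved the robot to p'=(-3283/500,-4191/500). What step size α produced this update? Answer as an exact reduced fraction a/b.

α = 1/5

F_att = 1/4·(g−p) = 1/4·(13,21) = (3.2500,5.2500)
o1: d²=5 ≤ ρ²=46; F_rep = 27·(-1,-2)/5² = (-1.0800,-2.1600)
o2: d²=80 > ρ²=46 → inactive
F = F_att + ΣF_rep = (2.1700,3.0900)
Δp = p'−p = (0.4340,0.6180); α = Δx/Fx = (217/500) / (217/100) = 1/5
check: Δy/Fy = (309/500) / (309/100) = 1/5 ✓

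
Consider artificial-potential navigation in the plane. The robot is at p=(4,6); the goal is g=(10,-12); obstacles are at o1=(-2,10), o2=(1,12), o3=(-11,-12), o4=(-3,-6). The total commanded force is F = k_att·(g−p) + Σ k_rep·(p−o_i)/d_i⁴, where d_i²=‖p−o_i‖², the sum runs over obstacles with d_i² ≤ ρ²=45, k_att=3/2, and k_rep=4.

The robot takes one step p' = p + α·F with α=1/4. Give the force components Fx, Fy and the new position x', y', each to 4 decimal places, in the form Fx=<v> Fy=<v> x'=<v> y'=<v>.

F_att = 3/2·(g−p) = 3/2·(6,-18) = (9.0000,-27.0000)
o1: d²=52 > ρ²=45 → inactive
o2: d²=45 ≤ ρ²=45; F_rep = 4·(3,-6)/45² = (0.0059,-0.0119)
o3: d²=549 > ρ²=45 → inactive
o4: d²=193 > ρ²=45 → inactive
F = F_att + ΣF_rep = (9.0059,-27.0119)
p' = p + 1/4·F = (6.2515,-0.7530)

Fx=9.0059 Fy=-27.0119 x'=6.2515 y'=-0.7530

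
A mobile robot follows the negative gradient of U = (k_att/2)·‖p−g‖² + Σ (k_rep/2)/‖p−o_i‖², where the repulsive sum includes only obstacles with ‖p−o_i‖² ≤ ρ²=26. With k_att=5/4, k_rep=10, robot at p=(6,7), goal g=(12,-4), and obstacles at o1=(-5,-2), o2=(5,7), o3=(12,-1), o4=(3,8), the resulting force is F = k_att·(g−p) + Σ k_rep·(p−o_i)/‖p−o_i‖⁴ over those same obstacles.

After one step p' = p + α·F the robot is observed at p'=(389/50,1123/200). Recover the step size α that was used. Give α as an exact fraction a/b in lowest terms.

F_att = 5/4·(g−p) = 5/4·(6,-11) = (7.5000,-13.7500)
o1: d²=202 > ρ²=26 → inactive
o2: d²=1 ≤ ρ²=26; F_rep = 10·(1,0)/1² = (10.0000,0.0000)
o3: d²=100 > ρ²=26 → inactive
o4: d²=10 ≤ ρ²=26; F_rep = 10·(3,-1)/10² = (0.3000,-0.1000)
F = F_att + ΣF_rep = (17.8000,-13.8500)
Δp = p'−p = (1.7800,-1.3850); α = Δx/Fx = (89/50) / (89/5) = 1/10
check: Δy/Fy = (-277/200) / (-277/20) = 1/10 ✓

α = 1/10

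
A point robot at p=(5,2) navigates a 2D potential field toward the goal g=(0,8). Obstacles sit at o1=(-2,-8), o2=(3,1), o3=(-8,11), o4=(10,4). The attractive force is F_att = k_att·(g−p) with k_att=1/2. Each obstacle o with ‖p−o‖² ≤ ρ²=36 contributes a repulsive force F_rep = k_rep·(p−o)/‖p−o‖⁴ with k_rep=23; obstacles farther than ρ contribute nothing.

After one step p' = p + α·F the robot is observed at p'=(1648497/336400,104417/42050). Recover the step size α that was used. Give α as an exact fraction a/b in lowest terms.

α = 1/8

F_att = 1/2·(g−p) = 1/2·(-5,6) = (-2.5000,3.0000)
o1: d²=149 > ρ²=36 → inactive
o2: d²=5 ≤ ρ²=36; F_rep = 23·(2,1)/5² = (1.8400,0.9200)
o3: d²=250 > ρ²=36 → inactive
o4: d²=29 ≤ ρ²=36; F_rep = 23·(-5,-2)/29² = (-0.1367,-0.0547)
F = F_att + ΣF_rep = (-0.7967,3.8653)
Δp = p'−p = (-0.0996,0.4832); α = Δx/Fx = (-33503/336400) / (-33503/42050) = 1/8
check: Δy/Fy = (20317/42050) / (81268/21025) = 1/8 ✓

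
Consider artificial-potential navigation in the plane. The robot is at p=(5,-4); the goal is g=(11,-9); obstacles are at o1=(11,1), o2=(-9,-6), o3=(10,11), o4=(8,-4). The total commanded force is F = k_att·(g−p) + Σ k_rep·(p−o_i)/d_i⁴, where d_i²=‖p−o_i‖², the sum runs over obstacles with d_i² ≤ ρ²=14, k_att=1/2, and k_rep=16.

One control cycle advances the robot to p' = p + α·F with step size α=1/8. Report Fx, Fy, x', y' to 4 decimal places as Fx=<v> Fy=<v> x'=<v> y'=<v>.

Fx=2.4074 Fy=-2.5000 x'=5.3009 y'=-4.3125

F_att = 1/2·(g−p) = 1/2·(6,-5) = (3.0000,-2.5000)
o1: d²=61 > ρ²=14 → inactive
o2: d²=200 > ρ²=14 → inactive
o3: d²=250 > ρ²=14 → inactive
o4: d²=9 ≤ ρ²=14; F_rep = 16·(-3,0)/9² = (-0.5926,0.0000)
F = F_att + ΣF_rep = (2.4074,-2.5000)
p' = p + 1/8·F = (5.3009,-4.3125)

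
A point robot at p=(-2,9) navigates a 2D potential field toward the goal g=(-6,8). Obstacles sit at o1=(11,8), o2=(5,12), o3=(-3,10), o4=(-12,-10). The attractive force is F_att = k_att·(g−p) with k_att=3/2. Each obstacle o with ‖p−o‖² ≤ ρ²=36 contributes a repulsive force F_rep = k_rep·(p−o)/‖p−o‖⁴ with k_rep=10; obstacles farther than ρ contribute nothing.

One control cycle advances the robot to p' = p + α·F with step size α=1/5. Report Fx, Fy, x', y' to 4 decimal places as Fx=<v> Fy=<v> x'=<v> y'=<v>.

Fx=-3.5000 Fy=-4.0000 x'=-2.7000 y'=8.2000

F_att = 3/2·(g−p) = 3/2·(-4,-1) = (-6.0000,-1.5000)
o1: d²=170 > ρ²=36 → inactive
o2: d²=58 > ρ²=36 → inactive
o3: d²=2 ≤ ρ²=36; F_rep = 10·(1,-1)/2² = (2.5000,-2.5000)
o4: d²=461 > ρ²=36 → inactive
F = F_att + ΣF_rep = (-3.5000,-4.0000)
p' = p + 1/5·F = (-2.7000,8.2000)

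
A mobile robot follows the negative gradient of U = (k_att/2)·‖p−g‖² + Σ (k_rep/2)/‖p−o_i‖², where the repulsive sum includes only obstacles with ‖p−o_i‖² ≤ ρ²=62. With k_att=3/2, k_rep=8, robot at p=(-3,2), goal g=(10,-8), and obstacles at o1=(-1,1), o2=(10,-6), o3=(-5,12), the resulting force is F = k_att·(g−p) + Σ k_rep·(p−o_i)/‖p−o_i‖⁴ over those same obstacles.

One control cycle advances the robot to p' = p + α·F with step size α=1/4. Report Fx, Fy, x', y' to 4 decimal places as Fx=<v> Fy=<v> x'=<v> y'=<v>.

Fx=18.8600 Fy=-14.6800 x'=1.7150 y'=-1.6700

F_att = 3/2·(g−p) = 3/2·(13,-10) = (19.5000,-15.0000)
o1: d²=5 ≤ ρ²=62; F_rep = 8·(-2,1)/5² = (-0.6400,0.3200)
o2: d²=233 > ρ²=62 → inactive
o3: d²=104 > ρ²=62 → inactive
F = F_att + ΣF_rep = (18.8600,-14.6800)
p' = p + 1/4·F = (1.7150,-1.6700)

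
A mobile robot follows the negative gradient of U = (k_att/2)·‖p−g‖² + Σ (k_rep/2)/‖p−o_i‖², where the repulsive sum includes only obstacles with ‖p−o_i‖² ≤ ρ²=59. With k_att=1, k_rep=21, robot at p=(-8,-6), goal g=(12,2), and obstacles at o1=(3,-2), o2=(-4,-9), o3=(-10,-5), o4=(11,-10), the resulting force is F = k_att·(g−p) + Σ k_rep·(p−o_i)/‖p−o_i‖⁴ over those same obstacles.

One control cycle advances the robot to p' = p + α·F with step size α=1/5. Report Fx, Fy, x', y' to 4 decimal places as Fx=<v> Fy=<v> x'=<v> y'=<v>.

F_att = 1·(g−p) = 1·(20,8) = (20.0000,8.0000)
o1: d²=137 > ρ²=59 → inactive
o2: d²=25 ≤ ρ²=59; F_rep = 21·(-4,3)/25² = (-0.1344,0.1008)
o3: d²=5 ≤ ρ²=59; F_rep = 21·(2,-1)/5² = (1.6800,-0.8400)
o4: d²=377 > ρ²=59 → inactive
F = F_att + ΣF_rep = (21.5456,7.2608)
p' = p + 1/5·F = (-3.6909,-4.5478)

Fx=21.5456 Fy=7.2608 x'=-3.6909 y'=-4.5478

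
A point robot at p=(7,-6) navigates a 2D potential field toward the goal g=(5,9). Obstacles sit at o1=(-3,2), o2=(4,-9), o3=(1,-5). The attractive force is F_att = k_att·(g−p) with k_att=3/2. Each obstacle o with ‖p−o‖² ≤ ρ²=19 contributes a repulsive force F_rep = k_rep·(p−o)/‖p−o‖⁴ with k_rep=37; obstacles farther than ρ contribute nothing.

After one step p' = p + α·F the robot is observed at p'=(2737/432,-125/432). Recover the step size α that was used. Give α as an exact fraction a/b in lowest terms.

α = 1/4

F_att = 3/2·(g−p) = 3/2·(-2,15) = (-3.0000,22.5000)
o1: d²=164 > ρ²=19 → inactive
o2: d²=18 ≤ ρ²=19; F_rep = 37·(3,3)/18² = (0.3426,0.3426)
o3: d²=37 > ρ²=19 → inactive
F = F_att + ΣF_rep = (-2.6574,22.8426)
Δp = p'−p = (-0.6644,5.7106); α = Δx/Fx = (-287/432) / (-287/108) = 1/4
check: Δy/Fy = (2467/432) / (2467/108) = 1/4 ✓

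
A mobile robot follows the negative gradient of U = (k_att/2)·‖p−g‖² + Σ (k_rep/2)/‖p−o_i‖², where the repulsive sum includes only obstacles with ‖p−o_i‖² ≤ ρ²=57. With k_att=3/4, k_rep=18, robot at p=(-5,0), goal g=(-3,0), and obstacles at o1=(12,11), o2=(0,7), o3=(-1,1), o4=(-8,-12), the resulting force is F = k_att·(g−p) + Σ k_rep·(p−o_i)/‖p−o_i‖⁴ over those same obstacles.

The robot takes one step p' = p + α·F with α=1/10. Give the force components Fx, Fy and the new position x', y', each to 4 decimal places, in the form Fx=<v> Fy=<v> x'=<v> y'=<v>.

F_att = 3/4·(g−p) = 3/4·(2,0) = (1.5000,0.0000)
o1: d²=410 > ρ²=57 → inactive
o2: d²=74 > ρ²=57 → inactive
o3: d²=17 ≤ ρ²=57; F_rep = 18·(-4,-1)/17² = (-0.2491,-0.0623)
o4: d²=153 > ρ²=57 → inactive
F = F_att + ΣF_rep = (1.2509,-0.0623)
p' = p + 1/10·F = (-4.8749,-0.0062)

Fx=1.2509 Fy=-0.0623 x'=-4.8749 y'=-0.0062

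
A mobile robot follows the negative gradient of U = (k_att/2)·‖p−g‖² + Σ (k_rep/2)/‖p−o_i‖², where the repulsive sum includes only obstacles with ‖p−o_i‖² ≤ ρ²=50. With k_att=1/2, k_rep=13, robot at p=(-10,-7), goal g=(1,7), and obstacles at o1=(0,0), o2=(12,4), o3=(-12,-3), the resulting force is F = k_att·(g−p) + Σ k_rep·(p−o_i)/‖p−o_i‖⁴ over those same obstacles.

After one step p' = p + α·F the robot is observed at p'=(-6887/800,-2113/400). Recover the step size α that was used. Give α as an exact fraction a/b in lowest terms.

α = 1/4

F_att = 1/2·(g−p) = 1/2·(11,14) = (5.5000,7.0000)
o1: d²=149 > ρ²=50 → inactive
o2: d²=605 > ρ²=50 → inactive
o3: d²=20 ≤ ρ²=50; F_rep = 13·(2,-4)/20² = (0.0650,-0.1300)
F = F_att + ΣF_rep = (5.5650,6.8700)
Δp = p'−p = (1.3913,1.7175); α = Δx/Fx = (1113/800) / (1113/200) = 1/4
check: Δy/Fy = (687/400) / (687/100) = 1/4 ✓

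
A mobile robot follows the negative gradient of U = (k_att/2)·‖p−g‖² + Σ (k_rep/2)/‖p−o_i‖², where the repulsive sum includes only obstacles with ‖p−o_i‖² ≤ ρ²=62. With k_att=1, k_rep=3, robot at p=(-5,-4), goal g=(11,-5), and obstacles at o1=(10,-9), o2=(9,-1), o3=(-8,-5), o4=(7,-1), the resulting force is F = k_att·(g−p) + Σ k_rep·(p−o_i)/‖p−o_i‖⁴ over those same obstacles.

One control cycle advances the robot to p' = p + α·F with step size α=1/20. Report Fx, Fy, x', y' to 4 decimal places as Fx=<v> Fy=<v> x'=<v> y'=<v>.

Fx=16.0900 Fy=-0.9700 x'=-4.1955 y'=-4.0485

F_att = 1·(g−p) = 1·(16,-1) = (16.0000,-1.0000)
o1: d²=250 > ρ²=62 → inactive
o2: d²=205 > ρ²=62 → inactive
o3: d²=10 ≤ ρ²=62; F_rep = 3·(3,1)/10² = (0.0900,0.0300)
o4: d²=153 > ρ²=62 → inactive
F = F_att + ΣF_rep = (16.0900,-0.9700)
p' = p + 1/20·F = (-4.1955,-4.0485)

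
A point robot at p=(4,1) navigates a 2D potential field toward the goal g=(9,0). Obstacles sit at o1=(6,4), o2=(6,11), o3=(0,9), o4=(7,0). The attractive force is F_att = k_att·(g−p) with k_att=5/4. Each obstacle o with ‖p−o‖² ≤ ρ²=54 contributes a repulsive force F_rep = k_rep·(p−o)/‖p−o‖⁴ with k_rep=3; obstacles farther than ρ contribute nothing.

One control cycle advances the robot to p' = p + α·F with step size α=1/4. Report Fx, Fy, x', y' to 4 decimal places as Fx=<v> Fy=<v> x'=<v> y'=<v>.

F_att = 5/4·(g−p) = 5/4·(5,-1) = (6.2500,-1.2500)
o1: d²=13 ≤ ρ²=54; F_rep = 3·(-2,-3)/13² = (-0.0355,-0.0533)
o2: d²=104 > ρ²=54 → inactive
o3: d²=80 > ρ²=54 → inactive
o4: d²=10 ≤ ρ²=54; F_rep = 3·(-3,1)/10² = (-0.0900,0.0300)
F = F_att + ΣF_rep = (6.1245,-1.2733)
p' = p + 1/4·F = (5.5311,0.6817)

Fx=6.1245 Fy=-1.2733 x'=5.5311 y'=0.6817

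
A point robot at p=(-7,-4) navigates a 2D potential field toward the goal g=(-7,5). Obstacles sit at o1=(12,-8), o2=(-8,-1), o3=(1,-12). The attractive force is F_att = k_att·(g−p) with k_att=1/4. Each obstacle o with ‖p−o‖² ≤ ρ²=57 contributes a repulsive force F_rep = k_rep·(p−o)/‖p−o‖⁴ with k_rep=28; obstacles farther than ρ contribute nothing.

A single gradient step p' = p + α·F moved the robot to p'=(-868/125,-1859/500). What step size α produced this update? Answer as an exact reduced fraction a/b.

α = 1/5

F_att = 1/4·(g−p) = 1/4·(0,9) = (0.0000,2.2500)
o1: d²=377 > ρ²=57 → inactive
o2: d²=10 ≤ ρ²=57; F_rep = 28·(1,-3)/10² = (0.2800,-0.8400)
o3: d²=128 > ρ²=57 → inactive
F = F_att + ΣF_rep = (0.2800,1.4100)
Δp = p'−p = (0.0560,0.2820); α = Δx/Fx = (7/125) / (7/25) = 1/5
check: Δy/Fy = (141/500) / (141/100) = 1/5 ✓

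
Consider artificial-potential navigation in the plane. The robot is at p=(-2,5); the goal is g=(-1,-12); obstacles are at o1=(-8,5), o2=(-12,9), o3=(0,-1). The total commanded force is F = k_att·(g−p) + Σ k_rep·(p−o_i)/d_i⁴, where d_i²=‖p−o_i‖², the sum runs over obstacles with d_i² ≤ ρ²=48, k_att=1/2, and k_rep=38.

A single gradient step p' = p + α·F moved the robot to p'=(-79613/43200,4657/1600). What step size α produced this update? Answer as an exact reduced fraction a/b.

F_att = 1/2·(g−p) = 1/2·(1,-17) = (0.5000,-8.5000)
o1: d²=36 ≤ ρ²=48; F_rep = 38·(6,0)/36² = (0.1759,0.0000)
o2: d²=116 > ρ²=48 → inactive
o3: d²=40 ≤ ρ²=48; F_rep = 38·(-2,6)/40² = (-0.0475,0.1425)
F = F_att + ΣF_rep = (0.6284,-8.3575)
Δp = p'−p = (0.1571,-2.0894); α = Δx/Fx = (6787/43200) / (6787/10800) = 1/4
check: Δy/Fy = (-3343/1600) / (-3343/400) = 1/4 ✓

α = 1/4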